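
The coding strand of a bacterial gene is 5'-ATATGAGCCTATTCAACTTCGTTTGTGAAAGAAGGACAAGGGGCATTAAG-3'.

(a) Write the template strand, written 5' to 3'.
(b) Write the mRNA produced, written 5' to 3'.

(a) The template strand is the reverse complement of the coding strand: complement TATACTCGGATAAGTTGAAGCAAACACTTTCTTCCTGTTCCCCGTAATTC, then reverse.
(b) mRNA matches the coding strand with T→U.

(a) 5'-CTTAATGCCCCTTGTCCTTCTTTCACAAACGAAGTTGAATAGGCTCATAT-3'
(b) 5'-AUAUGAGCCUAUUCAACUUCGUUUGUGAAAGAAGGACAAGGGGCAUUAAG-3'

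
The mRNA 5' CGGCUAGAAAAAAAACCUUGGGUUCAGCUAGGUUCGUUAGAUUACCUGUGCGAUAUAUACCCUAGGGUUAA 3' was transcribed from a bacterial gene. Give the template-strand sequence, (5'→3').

Replace U with T to get the coding DNA strand: CGGCTAGAAAAAAAACCTTGGGTTCAGCTAGGTTCGTTAGATTACCTGTGCGATATATACCCTAGGGTTAA. The template strand is its reverse complement (complement GCCGATCTTTTTTTTGGAACCCAAGTCGATCCAAGCAATCTAATGGACACGCTATATATGGGATCCCAATT, then reverse).

5'-TTAACCCTAGGGTATATATCGCACAGGTAATCTAACGAACCTAGCTGAACCCAAGGTTTTTTTTCTAGCCG-3'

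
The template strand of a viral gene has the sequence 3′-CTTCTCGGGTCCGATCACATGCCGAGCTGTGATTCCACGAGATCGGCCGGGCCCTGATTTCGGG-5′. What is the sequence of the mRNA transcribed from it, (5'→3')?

5'-GAAGAGCCCAGGCUAGUGUACGGCUCGACACUAAGGUGCUCUAGCCGGCCCGGGACUAAAGCCC-3'

Reading the template 3'→5' as shown, RNA polymerase pairs each base (A→U, T→A, G↔C) to build mRNA 5'→3' directly.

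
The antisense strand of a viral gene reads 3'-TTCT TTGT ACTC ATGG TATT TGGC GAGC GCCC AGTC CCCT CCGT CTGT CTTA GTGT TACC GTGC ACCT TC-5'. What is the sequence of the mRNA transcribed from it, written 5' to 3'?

Reading the template 3'→5' as shown, RNA polymerase pairs each base (A→U, T→A, G↔C) to build mRNA 5'→3' directly.

5′-AAGAAACAUGAGUACCAUAAACCGCUCGCGGGUCAGGGGAGGCAGACAGAAUCACAAUGGCACGUGGAAG-3′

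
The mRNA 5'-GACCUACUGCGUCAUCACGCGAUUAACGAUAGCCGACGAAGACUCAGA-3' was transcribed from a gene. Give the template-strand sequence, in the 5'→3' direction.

5'-TCTGAGTCTTCGTCGGCTATCGTTAATCGCGTGATGACGCAGTAGGTC-3'

Replace U with T to get the coding DNA strand: GACCTACTGCGTCATCACGCGATTAACGATAGCCGACGAAGACTCAGA. The template strand is its reverse complement (complement CTGGATGACGCAGTAGTGCGCTAATTGCTATCGGCTGCTTCTGAGTCT, then reverse).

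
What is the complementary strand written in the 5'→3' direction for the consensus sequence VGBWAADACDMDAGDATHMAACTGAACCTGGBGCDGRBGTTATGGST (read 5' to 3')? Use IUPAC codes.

Standard pairs A↔T, G↔C; ambiguity codes pair R↔Y, M↔K, W↔W, S↔S, B↔V, D↔H. Complement (BCVWTTHTGHKHTCHTADKTTGACTTGGACCVCGHCYVCAATACCSA), then reverse for 5'→3'.

5'-ASCCATAACVYCHGCVCCAGGTTCAGTTKDATHCTHKHGTHTTWVCB-3'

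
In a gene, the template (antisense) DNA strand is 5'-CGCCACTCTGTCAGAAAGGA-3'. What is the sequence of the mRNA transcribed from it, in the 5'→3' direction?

RNA polymerase reads the template 3'→5' and synthesizes mRNA 5'→3' by base-pairing (A→U, T→A, G↔C). The complement of the template is GCGGTGAGACAGTCTTTCCT; antiparallel, so 5'→3' the coding strand is TCCTTTCTGACAGAGTGGCG. Replace T with U for the mRNA.

5'-UCCUUUCUGACAGAGUGGCG-3'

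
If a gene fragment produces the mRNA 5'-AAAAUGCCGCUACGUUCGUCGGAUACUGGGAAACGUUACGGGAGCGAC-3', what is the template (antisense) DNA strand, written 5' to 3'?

5'-GTCGCTCCCGTAACGTTTCCCAGTATCCGACGAACGTAGCGGCATTTT-3'

Replace U with T to get the coding DNA strand: AAAATGCCGCTACGTTCGTCGGATACTGGGAAACGTTACGGGAGCGAC. The template strand is its reverse complement (complement TTTTACGGCGATGCAAGCAGCCTATGACCCTTTGCAATGCCCTCGCTG, then reverse).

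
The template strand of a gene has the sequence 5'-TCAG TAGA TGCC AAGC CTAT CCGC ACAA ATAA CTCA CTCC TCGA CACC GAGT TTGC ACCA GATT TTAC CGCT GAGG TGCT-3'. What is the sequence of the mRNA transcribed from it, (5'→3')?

5′-AGCACCUCAGCGGUAAAAUCUGGUGCAAACUCGGUGUCGAGGAGUGAGUUAUUUGUGCGGAUAGGCUUGGCAUCUACUGA-3′

RNA polymerase reads the template 3'→5' and synthesizes mRNA 5'→3' by base-pairing (A→U, T→A, G↔C). The complement of the template is AGTCATCTACGGTTCGGATAGGCGTGTTTATTGAGTGAGGAGCTGTGGCTCAAACGTGGTCTAAAATGGCGACTCCACGA; antiparallel, so 5'→3' the coding strand is AGCACCTCAGCGGTAAAATCTGGTGCAAACTCGGTGTCGAGGAGTGAGTTATTTGTGCGGATAGGCTTGGCATCTACTGA. Replace T with U for the mRNA.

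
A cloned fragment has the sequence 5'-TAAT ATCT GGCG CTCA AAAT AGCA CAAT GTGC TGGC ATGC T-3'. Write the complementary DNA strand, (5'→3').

5'-AGCATGCCAGCACATTGTGCTATTTTGAGCGCCAGATATTA-3'

Pairing A↔T and G↔C gives ATTATAGACCGCGAGTTTTATCGTGTTACACGACCGTACGA, running 3'→5'. Reverse for the 5'→3' convention.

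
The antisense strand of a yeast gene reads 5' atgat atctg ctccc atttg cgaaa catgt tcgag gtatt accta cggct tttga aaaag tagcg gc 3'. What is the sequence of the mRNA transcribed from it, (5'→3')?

RNA polymerase reads the template 3'→5' and synthesizes mRNA 5'→3' by base-pairing (A→U, T→A, G↔C). The complement of the template is TACTATAGACGAGGGTAAACGCTTTGTACAAGCTCCATAATGGATGCCGAAAACTTTTTCATCGCCG; antiparallel, so 5'→3' the coding strand is GCCGCTACTTTTTCAAAAGCCGTAGGTAATACCTCGAACATGTTTCGCAAATGGGAGCAGATATCAT. Replace T with U for the mRNA.

5'-GCCGCUACUUUUUCAAAAGCCGUAGGUAAUACCUCGAACAUGUUUCGCAAAUGGGAGCAGAUAUCAU-3'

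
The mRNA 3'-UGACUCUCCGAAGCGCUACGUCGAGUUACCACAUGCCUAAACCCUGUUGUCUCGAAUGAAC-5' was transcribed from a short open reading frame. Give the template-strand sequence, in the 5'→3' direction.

5'-ACTGAGAGGCTTCGCGATGCAGCTCAATGGTGTACGGATTTGGGACAACAGAGCTTACTTG-3'

Written 5'→3' the mRNA is CAAGUAAGCUCUGUUGUCCCAAAUCCGUACACCAUUGAGCUGCAUCGCGAAGCCUCUCAGU, so the coding DNA strand is CAAGTAAGCTCTGTTGTCCCAAATCCGTACACCATTGAGCTGCATCGCGAAGCCTCTCAGT. The template is its reverse complement.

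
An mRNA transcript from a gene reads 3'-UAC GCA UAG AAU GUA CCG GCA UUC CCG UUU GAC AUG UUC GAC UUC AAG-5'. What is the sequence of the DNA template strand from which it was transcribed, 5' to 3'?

5'-ATGCGTATCTTACATGGCCGTAAGGGCAAACTGTACAAGCTGAAGTTC-3'

Written 5'→3' the mRNA is GAACUUCAGCUUGUACAGUUUGCCCUUACGGCCAUGUAAGAUACGCAU, so the coding DNA strand is GAACTTCAGCTTGTACAGTTTGCCCTTACGGCCATGTAAGATACGCAT. The template is its reverse complement.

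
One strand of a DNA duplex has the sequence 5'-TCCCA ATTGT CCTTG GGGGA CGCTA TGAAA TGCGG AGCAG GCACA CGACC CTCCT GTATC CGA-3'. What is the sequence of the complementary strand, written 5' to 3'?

5'-TCGGATACAGGAGGGTCGTGTGCCTGCTCCGCATTTCATAGCGTCCCCCAAGGACAATTGGGA-3'

The complement of TCCCAATTGTCCTTGGGGGACGCTATGAAATGCGGAGCAGGCACACGACCCTCCTGTATCCGA is AGGGTTAACAGGAACCCCCTGCGATACTTTACGCCTCGTCCGTGTGCTGGGAGGACATAGGCT (A↔T, G↔C). DNA strands are antiparallel, so the complementary strand runs 3'→5'; reversing gives the 5'→3' form.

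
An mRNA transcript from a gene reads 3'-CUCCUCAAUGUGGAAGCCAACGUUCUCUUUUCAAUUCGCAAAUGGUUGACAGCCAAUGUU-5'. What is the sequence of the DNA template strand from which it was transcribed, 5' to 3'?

Written 5'→3' the mRNA is UUGUAACCGACAGUUGGUAAACGCUUAACUUUUCUCUUGCAACCGAAGGUGUAACUCCUC, so the coding DNA strand is TTGTAACCGACAGTTGGTAAACGCTTAACTTTTCTCTTGCAACCGAAGGTGTAACTCCTC. The template is its reverse complement.

5'-GAGGAGTTACACCTTCGGTTGCAAGAGAAAAGTTAAGCGTTTACCAACTGTCGGTTACAA-3'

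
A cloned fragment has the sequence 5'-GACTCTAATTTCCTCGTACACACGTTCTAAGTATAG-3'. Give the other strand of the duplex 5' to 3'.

5'-CTATACTTAGAACGTGTGTACGAGGAAATTAGAGTC-3'

The complement of GACTCTAATTTCCTCGTACACACGTTCTAAGTATAG is CTGAGATTAAAGGAGCATGTGTGCAAGATTCATATC (A↔T, G↔C). DNA strands are antiparallel, so the complementary strand runs 3'→5'; reversing gives the 5'→3' form.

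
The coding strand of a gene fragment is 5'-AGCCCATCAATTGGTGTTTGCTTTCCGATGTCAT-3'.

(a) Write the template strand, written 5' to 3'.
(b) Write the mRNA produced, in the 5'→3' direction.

(a) The template strand is the reverse complement of the coding strand: complement TCGGGTAGTTAACCACAAACGAAAGGCTACAGTA, then reverse.
(b) mRNA matches the coding strand with T→U.

(a) 5'-ATGACATCGGAAAGCAAACACCAATTGATGGGCT-3'
(b) 5'-AGCCCAUCAAUUGGUGUUUGCUUUCCGAUGUCAU-3'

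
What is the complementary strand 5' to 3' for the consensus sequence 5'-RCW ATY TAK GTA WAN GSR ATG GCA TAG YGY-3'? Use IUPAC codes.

5'-RCRCTATGCCATYSCNTWTACMTARATWGY-3'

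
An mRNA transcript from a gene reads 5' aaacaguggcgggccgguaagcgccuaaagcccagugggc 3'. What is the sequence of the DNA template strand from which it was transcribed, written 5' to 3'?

5'-GCCCACTGGGCTTTAGGCGCTTACCGGCCCGCCACTGTTT-3'

Replace U with T to get the coding DNA strand: AAACAGTGGCGGGCCGGTAAGCGCCTAAAGCCCAGTGGGC. The template strand is its reverse complement (complement TTTGTCACCGCCCGGCCATTCGCGGATTTCGGGTCACCCG, then reverse).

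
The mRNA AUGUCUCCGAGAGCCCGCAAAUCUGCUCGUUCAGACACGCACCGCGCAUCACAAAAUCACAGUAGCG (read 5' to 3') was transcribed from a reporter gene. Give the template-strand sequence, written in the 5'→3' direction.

5'-CGCTACTGTGATTTTGTGATGCGCGGTGCGTGTCTGAACGAGCAGATTTGCGGGCTCTCGGAGACAT-3'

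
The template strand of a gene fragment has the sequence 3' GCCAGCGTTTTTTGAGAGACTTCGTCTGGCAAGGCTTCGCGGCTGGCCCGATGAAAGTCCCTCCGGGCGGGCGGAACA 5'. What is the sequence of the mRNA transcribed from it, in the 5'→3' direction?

5'-CGGUCGCAAAAAACUCUCUGAAGCAGACCGUUCCGAAGCGCCGACCGGGCUACUUUCAGGGAGGCCCGCCCGCCUUGU-3'

Reading the template 3'→5' as shown, RNA polymerase pairs each base (A→U, T→A, G↔C) to build mRNA 5'→3' directly.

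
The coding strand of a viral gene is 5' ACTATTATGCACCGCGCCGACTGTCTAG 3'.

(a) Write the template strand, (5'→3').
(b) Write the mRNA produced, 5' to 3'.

(a) 5'-CTAGACAGTCGGCGCGGTGCATAATAGT-3'
(b) 5'-ACUAUUAUGCACCGCGCCGACUGUCUAG-3'

(a) The template strand is the reverse complement of the coding strand: complement TGATAATACGTGGCGCGGCTGACAGATC, then reverse.
(b) mRNA matches the coding strand with T→U.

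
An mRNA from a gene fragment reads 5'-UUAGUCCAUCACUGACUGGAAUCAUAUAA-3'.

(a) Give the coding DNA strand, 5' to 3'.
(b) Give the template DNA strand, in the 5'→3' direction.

(a) The coding strand matches the mRNA with U→T.
(b) The template strand is the reverse complement of the coding strand.

(a) 5′-TTAGTCCATCACTGACTGGAATCATATAA-3′
(b) 5'-TTATATGATTCCAGTCAGTGATGGACTAA-3'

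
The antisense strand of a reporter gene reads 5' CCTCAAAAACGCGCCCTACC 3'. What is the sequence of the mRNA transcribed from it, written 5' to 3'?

5′-GGUAGGGCGCGUUUUUGAGG-3′

The mRNA has the sequence of the coding strand (reverse complement of the template) with T→U. Reverse complement of CCTCAAAAACGCGCCCTACC is GGTAGGGCGCGTTTTTGAGG; then T→U.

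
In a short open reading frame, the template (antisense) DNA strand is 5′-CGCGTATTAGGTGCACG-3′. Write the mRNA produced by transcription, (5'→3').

RNA polymerase reads the template 3'→5' and synthesizes mRNA 5'→3' by base-pairing (A→U, T→A, G↔C). The complement of the template is GCGCATAATCCACGTGC; antiparallel, so 5'→3' the coding strand is CGTGCACCTAATACGCG. Replace T with U for the mRNA.

5'-CGUGCACCUAAUACGCG-3'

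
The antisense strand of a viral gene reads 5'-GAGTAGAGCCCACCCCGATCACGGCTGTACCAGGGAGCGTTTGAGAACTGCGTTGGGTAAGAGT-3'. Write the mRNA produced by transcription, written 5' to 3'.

5′-ACUCUUACCCAACGCAGUUCUCAAACGCUCCCUGGUACAGCCGUGAUCGGGGUGGGCUCUACUC-3′

The mRNA has the sequence of the coding strand (reverse complement of the template) with T→U. Reverse complement of GAGTAGAGCCCACCCCGATCACGGCTGTACCAGGGAGCGTTTGAGAACTGCGTTGGGTAAGAGT is ACTCTTACCCAACGCAGTTCTCAAACGCTCCCTGGTACAGCCGTGATCGGGGTGGGCTCTACTC; then T→U.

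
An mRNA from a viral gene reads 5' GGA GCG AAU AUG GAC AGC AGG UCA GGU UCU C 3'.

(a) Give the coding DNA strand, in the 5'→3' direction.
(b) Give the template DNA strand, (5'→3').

(a) The coding strand matches the mRNA with U→T.
(b) The template strand is the reverse complement of the coding strand.

(a) 5′-GGAGCGAATATGGACAGCAGGTCAGGTTCTC-3′
(b) 5'-GAGAACCTGACCTGCTGTCCATATTCGCTCC-3'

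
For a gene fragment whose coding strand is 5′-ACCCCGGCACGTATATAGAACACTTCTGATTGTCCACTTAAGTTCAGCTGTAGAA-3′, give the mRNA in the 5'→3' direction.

5'-ACCCCGGCACGUAUAUAGAACACUUCUGAUUGUCCACUUAAGUUCAGCUGUAGAA-3'

mRNA has the coding-strand sequence with U in place of T.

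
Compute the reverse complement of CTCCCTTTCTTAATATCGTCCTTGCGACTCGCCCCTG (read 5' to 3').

Complement each base (A↔T, G↔C): GAGGGAAAGAATTATAGCAGGAACGCTGAGCGGGGAC. Then reverse.

5'-CAGGGGCGAGTCGCAAGGACGATATTAAGAAAGGGAG-3'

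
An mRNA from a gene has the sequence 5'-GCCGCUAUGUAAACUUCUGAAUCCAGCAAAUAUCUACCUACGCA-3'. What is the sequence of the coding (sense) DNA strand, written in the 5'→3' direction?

The coding DNA strand has the same 5'→3' sequence as the mRNA with U replaced by T.

5'-GCCGCTATGTAAACTTCTGAATCCAGCAAATATCTACCTACGCA-3'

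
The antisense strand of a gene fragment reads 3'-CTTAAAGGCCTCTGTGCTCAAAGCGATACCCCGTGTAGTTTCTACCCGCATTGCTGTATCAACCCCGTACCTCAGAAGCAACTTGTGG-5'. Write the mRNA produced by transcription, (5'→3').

Reading the template 3'→5' as shown, RNA polymerase pairs each base (A→U, T→A, G↔C) to build mRNA 5'→3' directly.

5′-GAAUUUCCGGAGACACGAGUUUCGCUAUGGGGCACAUCAAAGAUGGGCGUAACGACAUAGUUGGGGCAUGGAGUCUUCGUUGAACACC-3′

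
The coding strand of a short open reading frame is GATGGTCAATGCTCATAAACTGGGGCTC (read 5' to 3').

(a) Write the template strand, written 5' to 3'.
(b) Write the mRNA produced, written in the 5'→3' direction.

(a) The template strand is the reverse complement of the coding strand: complement CTACCAGTTACGAGTATTTGACCCCGAG, then reverse.
(b) mRNA matches the coding strand with T→U.

(a) 5'-GAGCCCCAGTTTATGAGCATTGACCATC-3'
(b) 5'-GAUGGUCAAUGCUCAUAAACUGGGGCUC-3'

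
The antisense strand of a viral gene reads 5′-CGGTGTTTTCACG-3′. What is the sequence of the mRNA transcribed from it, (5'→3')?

RNA polymerase reads the template 3'→5' and synthesizes mRNA 5'→3' by base-pairing (A→U, T→A, G↔C). The complement of the template is GCCACAAAAGTGC; antiparallel, so 5'→3' the coding strand is CGTGAAAACACCG. Replace T with U for the mRNA.

5'-CGUGAAAACACCG-3'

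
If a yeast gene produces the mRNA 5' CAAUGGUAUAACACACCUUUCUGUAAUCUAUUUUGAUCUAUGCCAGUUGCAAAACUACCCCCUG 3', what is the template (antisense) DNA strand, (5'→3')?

5'-CAGGGGGTAGTTTTGCAACTGGCATAGATCAAAATAGATTACAGAAAGGTGTGTTATACCATTG-3'

Replace U with T to get the coding DNA strand: CAATGGTATAACACACCTTTCTGTAATCTATTTTGATCTATGCCAGTTGCAAAACTACCCCCTG. The template strand is its reverse complement (complement GTTACCATATTGTGTGGAAAGACATTAGATAAAACTAGATACGGTCAACGTTTTGATGGGGGAC, then reverse).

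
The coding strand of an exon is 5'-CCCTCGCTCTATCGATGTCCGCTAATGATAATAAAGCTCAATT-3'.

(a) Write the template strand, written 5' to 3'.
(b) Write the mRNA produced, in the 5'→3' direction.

(a) 5'-AATTGAGCTTTATTATCATTAGCGGACATCGATAGAGCGAGGG-3'
(b) 5'-CCCUCGCUCUAUCGAUGUCCGCUAAUGAUAAUAAAGCUCAAUU-3'

(a) The template strand is the reverse complement of the coding strand: complement GGGAGCGAGATAGCTACAGGCGATTACTATTATTTCGAGTTAA, then reverse.
(b) mRNA matches the coding strand with T→U.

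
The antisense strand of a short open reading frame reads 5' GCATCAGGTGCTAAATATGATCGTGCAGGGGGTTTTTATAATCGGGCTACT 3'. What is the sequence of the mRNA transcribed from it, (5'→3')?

RNA polymerase reads the template 3'→5' and synthesizes mRNA 5'→3' by base-pairing (A→U, T→A, G↔C). The complement of the template is CGTAGTCCACGATTTATACTAGCACGTCCCCCAAAAATATTAGCCCGATGA; antiparallel, so 5'→3' the coding strand is AGTAGCCCGATTATAAAAACCCCCTGCACGATCATATTTAGCACCTGATGC. Replace T with U for the mRNA.

5'-AGUAGCCCGAUUAUAAAAACCCCCUGCACGAUCAUAUUUAGCACCUGAUGC-3'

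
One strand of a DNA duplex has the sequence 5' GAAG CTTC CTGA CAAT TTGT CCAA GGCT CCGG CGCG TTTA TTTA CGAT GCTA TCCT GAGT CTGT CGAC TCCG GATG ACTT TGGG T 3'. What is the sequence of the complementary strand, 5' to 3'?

Pairing A↔T and G↔C gives CTTCGAAGGACTGTTAAACAGGTTCCGAGGCCGCGCAAATAAATGCTACGATAGGACTCAGACAGCTGAGGCCTACTGAAACCCA, running 3'→5'. Reverse for the 5'→3' convention.

5'-ACCCAAAGTCATCCGGAGTCGACAGACTCAGGATAGCATCGTAAATAAACGCGCCGGAGCCTTGGACAAATTGTCAGGAAGCTTC-3'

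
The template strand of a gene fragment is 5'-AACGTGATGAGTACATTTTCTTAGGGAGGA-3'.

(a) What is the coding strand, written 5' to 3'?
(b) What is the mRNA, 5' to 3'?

(a) The coding strand is the reverse complement of the template: complement TTGCACTACTCATGTAAAAGAATCCCTCCT, then reverse.
(b) mRNA has the coding-strand sequence with T→U.

(a) 5'-TCCTCCCTAAGAAAATGTACTCATCACGTT-3'
(b) 5'-UCCUCCCUAAGAAAAUGUACUCAUCACGUU-3'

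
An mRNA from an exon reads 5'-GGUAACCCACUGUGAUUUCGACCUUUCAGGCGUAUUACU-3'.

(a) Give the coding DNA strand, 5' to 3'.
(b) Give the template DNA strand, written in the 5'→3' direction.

(a) 5'-GGTAACCCACTGTGATTTCGACCTTTCAGGCGTATTACT-3'
(b) 5'-AGTAATACGCCTGAAAGGTCGAAATCACAGTGGGTTACC-3'

(a) The coding strand matches the mRNA with U→T.
(b) The template strand is the reverse complement of the coding strand.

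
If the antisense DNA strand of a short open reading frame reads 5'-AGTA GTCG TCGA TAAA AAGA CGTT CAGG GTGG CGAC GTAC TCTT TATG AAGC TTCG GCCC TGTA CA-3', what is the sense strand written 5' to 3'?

5'-TGTACAGGGCCGAAGCTTCATAAAGAGTACGTCGCCACCCTGAACGTCTTTTTATCGACGACTACT-3'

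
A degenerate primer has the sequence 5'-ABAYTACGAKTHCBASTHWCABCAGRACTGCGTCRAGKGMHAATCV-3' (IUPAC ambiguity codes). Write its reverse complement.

5'-BGATTDKCMCTYGACGCAGTYCTGVTGWDASTVGDAMTCGTARTVT-3'

Standard pairs A↔T, G↔C; ambiguity codes pair R↔Y, M↔K, W↔W, S↔S, B↔V, H↔D. Complement (TVTRATGCTMADGVTSADWGTVGTCYTGACGCAGYTCMCKDTTAGB), then reverse for 5'→3'.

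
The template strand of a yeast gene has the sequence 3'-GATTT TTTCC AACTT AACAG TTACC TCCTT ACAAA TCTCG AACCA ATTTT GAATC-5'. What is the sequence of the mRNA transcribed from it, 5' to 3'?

Reading the template 3'→5' as shown, RNA polymerase pairs each base (A→U, T→A, G↔C) to build mRNA 5'→3' directly.

5'-CUAAAAAAGGUUGAAUUGUCAAUGGAGGAAUGUUUAGAGCUUGGUUAAAACUUAG-3'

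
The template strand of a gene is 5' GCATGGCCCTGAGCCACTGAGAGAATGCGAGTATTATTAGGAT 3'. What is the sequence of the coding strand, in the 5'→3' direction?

5'-ATCCTAATAATACTCGCATTCTCTCAGTGGCTCAGGGCCATGC-3'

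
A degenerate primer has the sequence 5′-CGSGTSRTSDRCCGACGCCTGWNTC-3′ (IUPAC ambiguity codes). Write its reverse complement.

5'-GANWCAGGCGTCGGYHSAYSACSCG-3'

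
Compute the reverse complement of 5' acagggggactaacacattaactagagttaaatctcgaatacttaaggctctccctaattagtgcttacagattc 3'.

5'-GAATCTGTAAGCACTAATTAGGGAGAGCCTTAAGTATTCGAGATTTAACTCTAGTTAATGTGTTAGTCCCCCTGT-3'

Complement each base (A↔T, G↔C): TGTCCCCCTGATTGTGTAATTGATCTCAATTTAGAGCTTATGAATTCCGAGAGGGATTAATCACGAATGTCTAAG. Then reverse.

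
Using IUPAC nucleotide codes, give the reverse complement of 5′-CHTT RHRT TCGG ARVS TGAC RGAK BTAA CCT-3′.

Standard pairs A↔T, G↔C; ambiguity codes pair R↔Y, K↔M, S↔S, B↔V, H↔D. Complement (GDAAYDYAAGCCTYBSACTGYCTMVATTGGA), then reverse for 5'→3'.

5'-AGGTTAVMTCYGTCASBYTCCGAAYDYAADG-3'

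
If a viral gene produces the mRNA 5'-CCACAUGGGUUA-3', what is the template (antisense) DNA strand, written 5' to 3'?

5′-TAACCCATGTGG-3′

Replace U with T to get the coding DNA strand: CCACATGGGTTA. The template strand is its reverse complement (complement GGTGTACCCAAT, then reverse).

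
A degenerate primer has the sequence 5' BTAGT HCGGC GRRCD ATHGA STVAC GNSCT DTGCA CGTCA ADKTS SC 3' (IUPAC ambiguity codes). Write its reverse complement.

5'-GSSAMHTTGACGTGCAHAGSNCGTBASTCDATHGYYCGCCGDACTAV-3'

Standard pairs A↔T, G↔C; ambiguity codes pair R↔Y, K↔M, S↔S, B↔V, D↔H, N↔N. Complement (VATCADGCCGCYYGHTADCTSABTGCNSGAHACGTGCAGTTHMASSG), then reverse for 5'→3'.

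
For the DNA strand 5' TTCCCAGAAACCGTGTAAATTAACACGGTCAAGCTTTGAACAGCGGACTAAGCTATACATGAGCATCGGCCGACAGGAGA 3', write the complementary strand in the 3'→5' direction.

3'-AAGGGTCTTTGGCACATTTAATTGTGCCAGTTCGAAACTTGTCGCCTGATTCGATATGTACTCGTAGCCGGCTGTCCTCT-5'

Base-pairing A↔T, G↔C gives the complement. The complementary strand is antiparallel, so paired with a 5'→3' strand it runs 3'→5'.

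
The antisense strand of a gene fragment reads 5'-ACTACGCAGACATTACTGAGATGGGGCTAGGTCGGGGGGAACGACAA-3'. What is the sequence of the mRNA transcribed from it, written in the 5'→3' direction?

5'-UUGUCGUUCCCCCCGACCUAGCCCCAUCUCAGUAAUGUCUGCGUAGU-3'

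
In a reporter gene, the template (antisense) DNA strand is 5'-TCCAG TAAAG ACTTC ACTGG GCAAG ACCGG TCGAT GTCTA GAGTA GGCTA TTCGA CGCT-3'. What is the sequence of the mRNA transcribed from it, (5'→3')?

5'-AGCGUCGAAUAGCCUACUCUAGACAUCGACCGGUCUUGCCCAGUGAAGUCUUUACUGGA-3'

The mRNA has the sequence of the coding strand (reverse complement of the template) with T→U. Reverse complement of TCCAGTAAAGACTTCACTGGGCAAGACCGGTCGATGTCTAGAGTAGGCTATTCGACGCT is AGCGTCGAATAGCCTACTCTAGACATCGACCGGTCTTGCCCAGTGAAGTCTTTACTGGA; then T→U.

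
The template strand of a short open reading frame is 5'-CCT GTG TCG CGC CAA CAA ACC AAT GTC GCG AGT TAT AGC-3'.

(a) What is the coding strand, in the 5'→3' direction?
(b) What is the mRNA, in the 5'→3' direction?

(a) 5'-GCTATAACTCGCGACATTGGTTTGTTGGCGCGACACAGG-3'
(b) 5'-GCUAUAACUCGCGACAUUGGUUUGUUGGCGCGACACAGG-3'

(a) The coding strand is the reverse complement of the template: complement GGACACAGCGCGGTTGTTTGGTTACAGCGCTCAATATCG, then reverse.
(b) mRNA has the coding-strand sequence with T→U.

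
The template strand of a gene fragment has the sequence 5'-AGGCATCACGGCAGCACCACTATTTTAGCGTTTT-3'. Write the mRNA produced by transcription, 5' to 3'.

The mRNA has the sequence of the coding strand (reverse complement of the template) with T→U. Reverse complement of AGGCATCACGGCAGCACCACTATTTTAGCGTTTT is AAAACGCTAAAATAGTGGTGCTGCCGTGATGCCT; then T→U.

5'-AAAACGCUAAAAUAGUGGUGCUGCCGUGAUGCCU-3'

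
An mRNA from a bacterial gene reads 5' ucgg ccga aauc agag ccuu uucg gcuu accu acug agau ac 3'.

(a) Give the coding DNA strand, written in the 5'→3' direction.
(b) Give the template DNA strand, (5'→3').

(a) The coding strand matches the mRNA with U→T.
(b) The template strand is the reverse complement of the coding strand.

(a) 5'-TCGGCCGAAATCAGAGCCTTTTCGGCTTACCTACTGAGATAC-3'
(b) 5′-GTATCTCAGTAGGTAAGCCGAAAAGGCTCTGATTTCGGCCGA-3′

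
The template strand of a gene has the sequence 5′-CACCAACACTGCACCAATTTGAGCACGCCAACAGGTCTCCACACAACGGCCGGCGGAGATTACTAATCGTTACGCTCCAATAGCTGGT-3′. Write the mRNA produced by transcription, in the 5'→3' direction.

5'-ACCAGCUAUUGGAGCGUAACGAUUAGUAAUCUCCGCCGGCCGUUGUGUGGAGACCUGUUGGCGUGCUCAAAUUGGUGCAGUGUUGGUG-3'

RNA polymerase reads the template 3'→5' and synthesizes mRNA 5'→3' by base-pairing (A→U, T→A, G↔C). The complement of the template is GTGGTTGTGACGTGGTTAAACTCGTGCGGTTGTCCAGAGGTGTGTTGCCGGCCGCCTCTAATGATTAGCAATGCGAGGTTATCGACCA; antiparallel, so 5'→3' the coding strand is ACCAGCTATTGGAGCGTAACGATTAGTAATCTCCGCCGGCCGTTGTGTGGAGACCTGTTGGCGTGCTCAAATTGGTGCAGTGTTGGTG. Replace T with U for the mRNA.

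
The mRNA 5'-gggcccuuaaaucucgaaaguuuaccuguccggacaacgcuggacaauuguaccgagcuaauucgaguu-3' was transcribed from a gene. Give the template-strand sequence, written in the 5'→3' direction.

5′-AACTCGAATTAGCTCGGTACAATTGTCCAGCGTTGTCCGGACAGGTAAACTTTCGAGATTTAAGGGCCC-3′

Replace U with T to get the coding DNA strand: GGGCCCTTAAATCTCGAAAGTTTACCTGTCCGGACAACGCTGGACAATTGTACCGAGCTAATTCGAGTT. The template strand is its reverse complement (complement CCCGGGAATTTAGAGCTTTCAAATGGACAGGCCTGTTGCGACCTGTTAACATGGCTCGATTAAGCTCAA, then reverse).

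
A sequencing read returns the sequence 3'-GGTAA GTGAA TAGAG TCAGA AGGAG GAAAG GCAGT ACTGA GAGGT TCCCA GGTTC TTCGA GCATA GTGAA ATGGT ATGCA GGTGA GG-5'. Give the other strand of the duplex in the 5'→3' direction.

5'-CCATTCACTTATCTCAGTCTTCCTCCTTTCCGTCATGACTCTCCAAGGGTCCAAGAAGCTCGTATCACTTTACCATACGTCCACTCC-3'

The strand is given 3'→5', so its complement runs 5'→3' in the same left-to-right order: pair each base A↔T, G↔C.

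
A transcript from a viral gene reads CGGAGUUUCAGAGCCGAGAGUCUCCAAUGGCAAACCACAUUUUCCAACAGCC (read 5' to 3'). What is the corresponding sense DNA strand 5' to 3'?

The coding DNA strand has the same 5'→3' sequence as the mRNA with U replaced by T.

5'-CGGAGTTTCAGAGCCGAGAGTCTCCAATGGCAAACCACATTTTCCAACAGCC-3'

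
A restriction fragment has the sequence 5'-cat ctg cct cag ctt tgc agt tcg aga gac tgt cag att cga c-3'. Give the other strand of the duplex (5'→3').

5'-GTCGAATCTGACAGTCTCTCGAACTGCAAAGCTGAGGCAGATG-3'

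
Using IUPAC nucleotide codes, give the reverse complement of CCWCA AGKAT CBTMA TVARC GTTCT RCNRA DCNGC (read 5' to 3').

5'-GCNGHTYNGYAGAACGYTBATKAVGATMCTTGWGG-3'

Standard pairs A↔T, G↔C; ambiguity codes pair R↔Y, M↔K, W↔W, B↔V, D↔H, N↔N. Complement (GGWGTTCMTAGVAKTABTYGCAAGAYGNYTHGNCG), then reverse for 5'→3'.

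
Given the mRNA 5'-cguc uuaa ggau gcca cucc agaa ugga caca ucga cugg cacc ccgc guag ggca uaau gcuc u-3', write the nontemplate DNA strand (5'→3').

The coding DNA strand has the same 5'→3' sequence as the mRNA with U replaced by T.

5'-CGTCTTAAGGATGCCACTCCAGAATGGACACATCGACTGGCACCCCGCGTAGGGCATAATGCTCT-3'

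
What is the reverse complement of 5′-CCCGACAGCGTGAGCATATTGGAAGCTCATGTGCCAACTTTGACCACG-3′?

5'-CGTGGTCAAAGTTGGCACATGAGCTTCCAATATGCTCACGCTGTCGGG-3'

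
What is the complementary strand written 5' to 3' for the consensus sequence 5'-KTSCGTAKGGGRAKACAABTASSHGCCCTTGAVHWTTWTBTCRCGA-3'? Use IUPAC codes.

5'-TCGYGAVAWAAWDBTCAAGGGCDSSTAVTTGTMTYCCCMTACGSAM-3'

Standard pairs A↔T, G↔C; ambiguity codes pair R↔Y, K↔M, W↔W, S↔S, B↔V, H↔D. Complement (MASGCATMCCCYTMTGTTVATSSDCGGGAACTBDWAAWAVAGYGCT), then reverse for 5'→3'.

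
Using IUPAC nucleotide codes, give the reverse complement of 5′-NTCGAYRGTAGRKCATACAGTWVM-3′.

Standard pairs A↔T, G↔C; ambiguity codes pair R↔Y, M↔K, W↔W, V↔B, N↔N. Complement (NAGCTRYCATCYMGTATGTCAWBK), then reverse for 5'→3'.

5'-KBWACTGTATGMYCTACYRTCGAN-3'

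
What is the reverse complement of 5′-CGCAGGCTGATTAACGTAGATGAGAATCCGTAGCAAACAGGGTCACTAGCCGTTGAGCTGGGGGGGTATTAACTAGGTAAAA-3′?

5'-TTTTACCTAGTTAATACCCCCCCAGCTCAACGGCTAGTGACCCTGTTTGCTACGGATTCTCATCTACGTTAATCAGCCTGCG-3'

Reading the sequence 3'→5' and pairing each base (A↔T, G↔C) gives the reverse complement directly.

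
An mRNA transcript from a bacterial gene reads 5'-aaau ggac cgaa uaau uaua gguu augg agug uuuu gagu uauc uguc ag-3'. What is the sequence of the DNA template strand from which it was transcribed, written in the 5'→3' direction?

5'-CTGACAGATAACTCAAAACACTCCATAACCTATAATTATTCGGTCCATTT-3'

Replace U with T to get the coding DNA strand: AAATGGACCGAATAATTATAGGTTATGGAGTGTTTTGAGTTATCTGTCAG. The template strand is its reverse complement (complement TTTACCTGGCTTATTAATATCCAATACCTCACAAAACTCAATAGACAGTC, then reverse).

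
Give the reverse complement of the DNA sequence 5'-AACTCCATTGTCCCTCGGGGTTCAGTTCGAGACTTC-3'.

Reading the sequence 3'→5' and pairing each base (A↔T, G↔C) gives the reverse complement directly.

5'-GAAGTCTCGAACTGAACCCCGAGGGACAATGGAGTT-3'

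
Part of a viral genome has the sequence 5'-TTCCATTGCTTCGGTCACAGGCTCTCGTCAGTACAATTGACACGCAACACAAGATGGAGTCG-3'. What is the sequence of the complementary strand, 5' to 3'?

5'-CGACTCCATCTTGTGTTGCGTGTCAATTGTACTGACGAGAGCCTGTGACCGAAGCAATGGAA-3'

Pairing A↔T and G↔C gives AAGGTAACGAAGCCAGTGTCCGAGAGCAGTCATGTTAACTGTGCGTTGTGTTCTACCTCAGC, running 3'→5'. Reverse for the 5'→3' convention.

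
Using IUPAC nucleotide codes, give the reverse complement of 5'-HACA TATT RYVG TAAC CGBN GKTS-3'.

5'-SAMCNVCGGTTACBRYAATATGTD-3'

Standard pairs A↔T, G↔C; ambiguity codes pair R↔Y, K↔M, S↔S, B↔V, H↔D, N↔N. Complement (DTGTATAAYRBCATTGGCVNCMAS), then reverse for 5'→3'.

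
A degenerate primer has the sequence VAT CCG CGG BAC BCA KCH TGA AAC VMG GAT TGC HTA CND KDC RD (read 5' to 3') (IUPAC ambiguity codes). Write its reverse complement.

5'-HYGHMHNGTADGCAATCCKBGTTTCADGMTGVGTVCCGCGGATB-3'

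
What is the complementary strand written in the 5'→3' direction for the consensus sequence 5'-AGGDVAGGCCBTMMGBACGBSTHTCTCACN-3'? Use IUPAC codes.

5'-NGTGAGADASVCGTVCKKAVGGCCTBHCCT-3'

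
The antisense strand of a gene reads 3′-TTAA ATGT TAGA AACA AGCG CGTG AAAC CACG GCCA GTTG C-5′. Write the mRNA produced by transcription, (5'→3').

5'-AAUUUACAAUCUUUGUUCGCGCACUUUGGUGCCGGUCAACG-3'

Reading the template 3'→5' as shown, RNA polymerase pairs each base (A→U, T→A, G↔C) to build mRNA 5'→3' directly.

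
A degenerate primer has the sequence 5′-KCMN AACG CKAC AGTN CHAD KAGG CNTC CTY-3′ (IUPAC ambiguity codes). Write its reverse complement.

Standard pairs A↔T, G↔C; ambiguity codes pair Y↔R, M↔K, D↔H, N↔N. Complement (MGKNTTGCGMTGTCANGDTHMTCCGNAGGAR), then reverse for 5'→3'.

5′-RAGGANGCCTMHTDGNACTGTMGCGTTNKGM-3′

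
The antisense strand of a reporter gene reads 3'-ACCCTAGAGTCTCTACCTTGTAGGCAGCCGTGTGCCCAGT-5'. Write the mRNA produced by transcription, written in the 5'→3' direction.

5'-UGGGAUCUCAGAGAUGGAACAUCCGUCGGCACACGGGUCA-3'

Reading the template 3'→5' as shown, RNA polymerase pairs each base (A→U, T→A, G↔C) to build mRNA 5'→3' directly.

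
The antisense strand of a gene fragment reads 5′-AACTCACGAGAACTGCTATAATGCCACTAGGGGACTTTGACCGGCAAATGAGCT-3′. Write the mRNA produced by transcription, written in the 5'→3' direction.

5'-AGCUCAUUUGCCGGUCAAAGUCCCCUAGUGGCAUUAUAGCAGUUCUCGUGAGUU-3'

RNA polymerase reads the template 3'→5' and synthesizes mRNA 5'→3' by base-pairing (A→U, T→A, G↔C). The complement of the template is TTGAGTGCTCTTGACGATATTACGGTGATCCCCTGAAACTGGCCGTTTACTCGA; antiparallel, so 5'→3' the coding strand is AGCTCATTTGCCGGTCAAAGTCCCCTAGTGGCATTATAGCAGTTCTCGTGAGTT. Replace T with U for the mRNA.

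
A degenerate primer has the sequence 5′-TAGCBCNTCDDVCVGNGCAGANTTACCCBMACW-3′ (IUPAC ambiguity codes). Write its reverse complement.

5'-WGTKVGGGTAANTCTGCNCBGBHHGANGVGCTA-3'

Standard pairs A↔T, G↔C; ambiguity codes pair M↔K, W↔W, B↔V, D↔H, N↔N. Complement (ATCGVGNAGHHBGBCNCGTCTNAATGGGVKTGW), then reverse for 5'→3'.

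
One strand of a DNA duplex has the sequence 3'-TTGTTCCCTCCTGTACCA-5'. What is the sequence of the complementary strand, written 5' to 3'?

5'-AACAAGGGAGGACATGGT-3'

The strand is given 3'→5', so its complement runs 5'→3' in the same left-to-right order: pair each base A↔T, G↔C.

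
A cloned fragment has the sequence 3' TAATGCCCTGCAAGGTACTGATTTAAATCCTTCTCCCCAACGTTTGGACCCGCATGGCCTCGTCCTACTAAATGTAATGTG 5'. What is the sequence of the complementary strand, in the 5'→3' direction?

The strand is given 3'→5', so its complement runs 5'→3' in the same left-to-right order: pair each base A↔T, G↔C.

5'-ATTACGGGACGTTCCATGACTAAATTTAGGAAGAGGGGTTGCAAACCTGGGCGTACCGGAGCAGGATGATTTACATTACAC-3'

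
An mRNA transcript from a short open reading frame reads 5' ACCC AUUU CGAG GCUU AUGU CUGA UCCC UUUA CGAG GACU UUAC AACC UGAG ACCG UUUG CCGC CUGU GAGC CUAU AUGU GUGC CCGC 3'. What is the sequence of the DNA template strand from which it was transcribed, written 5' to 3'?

5'-GCGGGCACACATATAGGCTCACAGGCGGCAAACGGTCTCAGGTTGTAAAGTCCTCGTAAAGGGATCAGACATAAGCCTCGAAATGGGT-3'

Replace U with T to get the coding DNA strand: ACCCATTTCGAGGCTTATGTCTGATCCCTTTACGAGGACTTTACAACCTGAGACCGTTTGCCGCCTGTGAGCCTATATGTGTGCCCGC. The template strand is its reverse complement (complement TGGGTAAAGCTCCGAATACAGACTAGGGAAATGCTCCTGAAATGTTGGACTCTGGCAAACGGCGGACACTCGGATATACACACGGGCG, then reverse).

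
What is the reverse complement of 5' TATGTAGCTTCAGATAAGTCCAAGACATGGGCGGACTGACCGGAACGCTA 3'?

5'-TAGCGTTCCGGTCAGTCCGCCCATGTCTTGGACTTATCTGAAGCTACATA-3'

Reading the sequence 3'→5' and pairing each base (A↔T, G↔C) gives the reverse complement directly.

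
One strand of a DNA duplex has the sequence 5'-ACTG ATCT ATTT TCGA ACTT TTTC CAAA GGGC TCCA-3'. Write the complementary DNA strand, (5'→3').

5′-TGGAGCCCTTTGGAAAAAGTTCGAAAATAGATCAGT-3′

The complement of ACTGATCTATTTTCGAACTTTTTCCAAAGGGCTCCA is TGACTAGATAAAAGCTTGAAAAAGGTTTCCCGAGGT (A↔T, G↔C). DNA strands are antiparallel, so the complementary strand runs 3'→5'; reversing gives the 5'→3' form.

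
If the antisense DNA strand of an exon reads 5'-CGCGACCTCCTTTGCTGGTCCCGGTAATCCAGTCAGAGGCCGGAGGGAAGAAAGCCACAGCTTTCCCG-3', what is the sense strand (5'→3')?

The coding strand is complementary and antiparallel to the template: take the complement (A↔T, G↔C) and reverse.

5'-CGGGAAAGCTGTGGCTTTCTTCCCTCCGGCCTCTGACTGGATTACCGGGACCAGCAAAGGAGGTCGCG-3'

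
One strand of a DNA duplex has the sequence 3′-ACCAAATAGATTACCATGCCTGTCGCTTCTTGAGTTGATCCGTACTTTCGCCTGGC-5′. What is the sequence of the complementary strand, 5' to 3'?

The strand is given 3'→5', so its complement runs 5'→3' in the same left-to-right order: pair each base A↔T, G↔C.

5'-TGGTTTATCTAATGGTACGGACAGCGAAGAACTCAACTAGGCATGAAAGCGGACCG-3'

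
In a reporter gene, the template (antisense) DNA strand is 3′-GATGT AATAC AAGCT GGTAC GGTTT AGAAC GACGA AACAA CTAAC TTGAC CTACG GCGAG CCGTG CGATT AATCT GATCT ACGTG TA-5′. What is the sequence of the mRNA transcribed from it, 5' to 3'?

Reading the template 3'→5' as shown, RNA polymerase pairs each base (A→U, T→A, G↔C) to build mRNA 5'→3' directly.

5′-CUACAUUAUGUUCGACCAUGCCAAAUCUUGCUGCUUUGUUGAUUGAACUGGAUGCCGCUCGGCACGCUAAUUAGACUAGAUGCACAU-3′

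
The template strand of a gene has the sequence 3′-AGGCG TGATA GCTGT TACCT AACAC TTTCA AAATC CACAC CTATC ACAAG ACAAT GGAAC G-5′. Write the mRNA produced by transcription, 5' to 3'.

5'-UCCGCACUAUCGACAAUGGAUUGUGAAAGUUUUAGGUGUGGAUAGUGUUCUGUUACCUUGC-3'

Reading the template 3'→5' as shown, RNA polymerase pairs each base (A→U, T→A, G↔C) to build mRNA 5'→3' directly.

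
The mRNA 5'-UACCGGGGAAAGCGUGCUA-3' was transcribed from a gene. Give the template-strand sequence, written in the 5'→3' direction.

Replace U with T to get the coding DNA strand: TACCGGGGAAAGCGTGCTA. The template strand is its reverse complement (complement ATGGCCCCTTTCGCACGAT, then reverse).

5'-TAGCACGCTTTCCCCGGTA-3'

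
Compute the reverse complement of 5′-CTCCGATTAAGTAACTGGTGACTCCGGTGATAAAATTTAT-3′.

Complement each base (A↔T, G↔C): GAGGCTAATTCATTGACCACTGAGGCCACTATTTTAAATA. Then reverse.

5'-ATAAATTTTATCACCGGAGTCACCAGTTACTTAATCGGAG-3'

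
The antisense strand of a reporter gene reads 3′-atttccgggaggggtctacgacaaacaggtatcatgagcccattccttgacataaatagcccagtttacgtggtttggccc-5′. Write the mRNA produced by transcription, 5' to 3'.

Reading the template 3'→5' as shown, RNA polymerase pairs each base (A→U, T→A, G↔C) to build mRNA 5'→3' directly.

5'-UAAAGGCCCUCCCCAGAUGCUGUUUGUCCAUAGUACUCGGGUAAGGAACUGUAUUUAUCGGGUCAAAUGCACCAAACCGGG-3'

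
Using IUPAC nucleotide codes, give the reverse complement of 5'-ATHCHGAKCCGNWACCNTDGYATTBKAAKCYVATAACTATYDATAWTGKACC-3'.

Standard pairs A↔T, G↔C; ambiguity codes pair Y↔R, K↔M, W↔W, B↔V, D↔H, N↔N. Complement (TADGDCTMGGCNWTGGNAHCRTAAVMTTMGRBTATTGATARHTATWACMTGG), then reverse for 5'→3'.

5'-GGTMCAWTATHRATAGTTATBRGMTTMVAATRCHANGGTWNCGGMTCDGDAT-3'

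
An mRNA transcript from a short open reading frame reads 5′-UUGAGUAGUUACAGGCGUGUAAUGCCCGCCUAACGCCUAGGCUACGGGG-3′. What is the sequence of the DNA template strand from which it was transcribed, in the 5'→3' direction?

Replace U with T to get the coding DNA strand: TTGAGTAGTTACAGGCGTGTAATGCCCGCCTAACGCCTAGGCTACGGGG. The template strand is its reverse complement (complement AACTCATCAATGTCCGCACATTACGGGCGGATTGCGGATCCGATGCCCC, then reverse).

5'-CCCCGTAGCCTAGGCGTTAGGCGGGCATTACACGCCTGTAACTACTCAA-3'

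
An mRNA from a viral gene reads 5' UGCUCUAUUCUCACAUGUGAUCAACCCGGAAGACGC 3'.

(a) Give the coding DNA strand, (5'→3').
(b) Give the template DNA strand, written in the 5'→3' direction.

(a) 5'-TGCTCTATTCTCACATGTGATCAACCCGGAAGACGC-3'
(b) 5′-GCGTCTTCCGGGTTGATCACATGTGAGAATAGAGCA-3′

(a) The coding strand matches the mRNA with U→T.
(b) The template strand is the reverse complement of the coding strand.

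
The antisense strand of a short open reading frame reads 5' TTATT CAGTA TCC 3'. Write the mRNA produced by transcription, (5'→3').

5'-GGAUACUGAAUAA-3'

The mRNA has the sequence of the coding strand (reverse complement of the template) with T→U. Reverse complement of TTATTCAGTATCC is GGATACTGAATAA; then T→U.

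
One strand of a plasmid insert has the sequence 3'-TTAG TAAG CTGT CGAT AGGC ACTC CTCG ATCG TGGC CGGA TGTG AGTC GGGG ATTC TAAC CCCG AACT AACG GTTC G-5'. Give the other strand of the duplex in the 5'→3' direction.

5'-AATCATTCGACAGCTATCCGTGAGGAGCTAGCACCGGCCTACACTCAGCCCCTAAGATTGGGGCTTGATTGCCAAGC-3'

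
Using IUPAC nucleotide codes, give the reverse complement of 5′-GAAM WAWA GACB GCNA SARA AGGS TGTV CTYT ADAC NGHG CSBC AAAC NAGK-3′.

5'-MCTNGTTTGVSGCDCNGTHTARAGBACASCCTTYTSTNGCVGTCTWTWKTTC-3'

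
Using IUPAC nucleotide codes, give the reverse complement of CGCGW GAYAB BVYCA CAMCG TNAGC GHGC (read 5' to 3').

Standard pairs A↔T, G↔C; ambiguity codes pair Y↔R, M↔K, W↔W, B↔V, H↔D, N↔N. Complement (GCGCWCTRTVVBRGTGTKGCANTCGCDCG), then reverse for 5'→3'.

5'-GCDCGCTNACGKTGTGRBVVTRTCWCGCG-3'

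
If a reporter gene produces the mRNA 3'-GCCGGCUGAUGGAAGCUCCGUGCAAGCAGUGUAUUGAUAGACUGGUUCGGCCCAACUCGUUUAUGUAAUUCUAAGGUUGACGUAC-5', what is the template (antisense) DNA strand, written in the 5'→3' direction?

5'-CGGCCGACTACCTTCGAGGCACGTTCGTCACATAACTATCTGACCAAGCCGGGTTGAGCAAATACATTAAGATTCCAACTGCATG-3'

Written 5'→3' the mRNA is CAUGCAGUUGGAAUCUUAAUGUAUUUGCUCAACCCGGCUUGGUCAGAUAGUUAUGUGACGAACGUGCCUCGAAGGUAGUCGGCCG, so the coding DNA strand is CATGCAGTTGGAATCTTAATGTATTTGCTCAACCCGGCTTGGTCAGATAGTTATGTGACGAACGTGCCTCGAAGGTAGTCGGCCG. The template is its reverse complement.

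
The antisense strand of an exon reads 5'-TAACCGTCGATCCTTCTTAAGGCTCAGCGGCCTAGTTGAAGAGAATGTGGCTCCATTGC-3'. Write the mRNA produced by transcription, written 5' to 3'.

The mRNA has the sequence of the coding strand (reverse complement of the template) with T→U. Reverse complement of TAACCGTCGATCCTTCTTAAGGCTCAGCGGCCTAGTTGAAGAGAATGTGGCTCCATTGC is GCAATGGAGCCACATTCTCTTCAACTAGGCCGCTGAGCCTTAAGAAGGATCGACGGTTA; then T→U.

5'-GCAAUGGAGCCACAUUCUCUUCAACUAGGCCGCUGAGCCUUAAGAAGGAUCGACGGUUA-3'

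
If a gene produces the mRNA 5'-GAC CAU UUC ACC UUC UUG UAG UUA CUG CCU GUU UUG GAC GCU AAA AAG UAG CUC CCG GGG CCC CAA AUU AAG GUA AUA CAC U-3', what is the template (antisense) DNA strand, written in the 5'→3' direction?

5′-AGTGTATTACCTTAATTTGGGGCCCCGGGAGCTACTTTTTAGCGTCCAAAACAGGCAGTAACTACAAGAAGGTGAAATGGTC-3′

Replace U with T to get the coding DNA strand: GACCATTTCACCTTCTTGTAGTTACTGCCTGTTTTGGACGCTAAAAAGTAGCTCCCGGGGCCCCAAATTAAGGTAATACACT. The template strand is its reverse complement (complement CTGGTAAAGTGGAAGAACATCAATGACGGACAAAACCTGCGATTTTTCATCGAGGGCCCCGGGGTTTAATTCCATTATGTGA, then reverse).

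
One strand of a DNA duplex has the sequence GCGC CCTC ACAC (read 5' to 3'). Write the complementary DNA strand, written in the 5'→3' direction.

The complement of GCGCCCTCACAC is CGCGGGAGTGTG (A↔T, G↔C). DNA strands are antiparallel, so the complementary strand runs 3'→5'; reversing gives the 5'→3' form.

5'-GTGTGAGGGCGC-3'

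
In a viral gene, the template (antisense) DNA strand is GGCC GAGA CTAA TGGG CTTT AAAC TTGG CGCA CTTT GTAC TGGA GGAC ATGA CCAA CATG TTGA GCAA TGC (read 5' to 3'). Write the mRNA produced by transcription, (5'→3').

5'-GCAUUGCUCAACAUGUUGGUCAUGUCCUCCAGUACAAAGUGCGCCAAGUUUAAAGCCCAUUAGUCUCGGCC-3'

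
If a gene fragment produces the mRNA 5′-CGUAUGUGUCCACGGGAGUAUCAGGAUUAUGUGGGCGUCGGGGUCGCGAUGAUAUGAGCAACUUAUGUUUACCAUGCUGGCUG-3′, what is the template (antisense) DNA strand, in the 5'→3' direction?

5'-CAGCCAGCATGGTAAACATAAGTTGCTCATATCATCGCGACCCCGACGCCCACATAATCCTGATACTCCCGTGGACACATACG-3'

Replace U with T to get the coding DNA strand: CGTATGTGTCCACGGGAGTATCAGGATTATGTGGGCGTCGGGGTCGCGATGATATGAGCAACTTATGTTTACCATGCTGGCTG. The template strand is its reverse complement (complement GCATACACAGGTGCCCTCATAGTCCTAATACACCCGCAGCCCCAGCGCTACTATACTCGTTGAATACAAATGGTACGACCGAC, then reverse).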